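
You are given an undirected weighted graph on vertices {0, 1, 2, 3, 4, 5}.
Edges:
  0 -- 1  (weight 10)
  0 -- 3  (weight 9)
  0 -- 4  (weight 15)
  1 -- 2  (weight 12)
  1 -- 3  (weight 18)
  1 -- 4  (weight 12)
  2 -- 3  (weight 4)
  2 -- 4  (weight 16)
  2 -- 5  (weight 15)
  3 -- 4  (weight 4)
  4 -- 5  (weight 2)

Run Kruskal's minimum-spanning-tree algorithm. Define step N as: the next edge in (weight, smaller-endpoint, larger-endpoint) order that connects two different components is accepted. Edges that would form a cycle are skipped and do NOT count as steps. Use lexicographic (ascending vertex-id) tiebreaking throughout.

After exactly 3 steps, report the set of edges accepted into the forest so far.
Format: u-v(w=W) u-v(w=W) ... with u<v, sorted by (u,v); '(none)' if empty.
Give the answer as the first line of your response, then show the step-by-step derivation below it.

2-3(w=4) 3-4(w=4) 4-5(w=2)

step 1: add edge 4-5 (w=2); MST = {4-5(w=2)}
step 2: add edge 2-3 (w=4); MST = {2-3(w=4) 4-5(w=2)}
step 3: add edge 3-4 (w=4); MST = {2-3(w=4) 3-4(w=4) 4-5(w=2)}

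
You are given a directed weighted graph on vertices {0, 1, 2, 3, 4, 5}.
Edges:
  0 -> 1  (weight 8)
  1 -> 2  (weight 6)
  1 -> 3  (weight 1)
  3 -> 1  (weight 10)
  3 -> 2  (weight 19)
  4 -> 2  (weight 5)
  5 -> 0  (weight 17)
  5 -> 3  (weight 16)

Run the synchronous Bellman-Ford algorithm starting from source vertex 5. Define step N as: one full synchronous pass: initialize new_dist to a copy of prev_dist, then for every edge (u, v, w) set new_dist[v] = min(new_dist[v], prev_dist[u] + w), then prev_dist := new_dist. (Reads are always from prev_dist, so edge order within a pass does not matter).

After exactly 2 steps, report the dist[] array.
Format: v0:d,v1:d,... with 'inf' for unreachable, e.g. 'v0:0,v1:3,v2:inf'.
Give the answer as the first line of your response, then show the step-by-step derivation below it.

v0:17,v1:25,v2:35,v3:16,v4:inf,v5:0

step 1: dist = v0:17,v1:inf,v2:inf,v3:16,v4:inf,v5:0
step 2: dist = v0:17,v1:25,v2:35,v3:16,v4:inf,v5:0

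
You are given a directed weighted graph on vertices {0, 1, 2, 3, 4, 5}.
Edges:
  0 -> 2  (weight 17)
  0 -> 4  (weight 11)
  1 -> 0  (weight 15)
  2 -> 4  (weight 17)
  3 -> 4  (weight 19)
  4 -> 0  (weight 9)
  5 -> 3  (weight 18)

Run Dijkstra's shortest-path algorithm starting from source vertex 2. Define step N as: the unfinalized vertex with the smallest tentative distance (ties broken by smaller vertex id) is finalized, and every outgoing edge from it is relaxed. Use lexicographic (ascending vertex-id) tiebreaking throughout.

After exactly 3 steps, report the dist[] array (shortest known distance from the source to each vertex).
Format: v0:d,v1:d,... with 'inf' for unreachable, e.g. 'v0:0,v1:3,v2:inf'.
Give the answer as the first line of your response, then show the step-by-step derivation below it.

v0:26,v1:inf,v2:0,v3:inf,v4:17,v5:inf

step 1: dist = v0:inf,v1:inf,v2:0,v3:inf,v4:17,v5:inf
step 2: dist = v0:26,v1:inf,v2:0,v3:inf,v4:17,v5:inf
step 3: dist = v0:26,v1:inf,v2:0,v3:inf,v4:17,v5:inf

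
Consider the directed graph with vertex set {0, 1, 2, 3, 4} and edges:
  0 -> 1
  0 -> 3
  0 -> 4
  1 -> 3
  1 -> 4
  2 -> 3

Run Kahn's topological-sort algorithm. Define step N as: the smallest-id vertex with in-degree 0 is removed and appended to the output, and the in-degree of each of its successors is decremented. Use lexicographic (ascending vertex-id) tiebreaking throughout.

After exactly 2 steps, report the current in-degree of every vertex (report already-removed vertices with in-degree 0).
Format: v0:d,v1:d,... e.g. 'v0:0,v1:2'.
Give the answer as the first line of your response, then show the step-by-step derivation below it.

v0:0,v1:0,v2:0,v3:1,v4:0

step 1: output 0; order=[0]; indeg=(0,0,0,2,1)
step 2: output 1; order=[0,1]; indeg=(0,0,0,1,0)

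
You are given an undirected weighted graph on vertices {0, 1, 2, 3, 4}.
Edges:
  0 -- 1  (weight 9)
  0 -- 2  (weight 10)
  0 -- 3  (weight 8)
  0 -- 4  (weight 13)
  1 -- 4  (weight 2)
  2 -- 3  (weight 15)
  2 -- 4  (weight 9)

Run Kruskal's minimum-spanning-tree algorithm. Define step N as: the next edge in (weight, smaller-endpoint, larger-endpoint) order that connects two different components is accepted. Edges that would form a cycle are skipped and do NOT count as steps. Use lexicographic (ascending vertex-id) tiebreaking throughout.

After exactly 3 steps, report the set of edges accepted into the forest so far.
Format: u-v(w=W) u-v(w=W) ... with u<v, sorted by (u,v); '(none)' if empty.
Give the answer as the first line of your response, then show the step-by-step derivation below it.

0-1(w=9) 0-3(w=8) 1-4(w=2)

step 1: add edge 1-4 (w=2); MST = {1-4(w=2)}
step 2: add edge 0-3 (w=8); MST = {0-3(w=8) 1-4(w=2)}
step 3: add edge 0-1 (w=9); MST = {0-1(w=9) 0-3(w=8) 1-4(w=2)}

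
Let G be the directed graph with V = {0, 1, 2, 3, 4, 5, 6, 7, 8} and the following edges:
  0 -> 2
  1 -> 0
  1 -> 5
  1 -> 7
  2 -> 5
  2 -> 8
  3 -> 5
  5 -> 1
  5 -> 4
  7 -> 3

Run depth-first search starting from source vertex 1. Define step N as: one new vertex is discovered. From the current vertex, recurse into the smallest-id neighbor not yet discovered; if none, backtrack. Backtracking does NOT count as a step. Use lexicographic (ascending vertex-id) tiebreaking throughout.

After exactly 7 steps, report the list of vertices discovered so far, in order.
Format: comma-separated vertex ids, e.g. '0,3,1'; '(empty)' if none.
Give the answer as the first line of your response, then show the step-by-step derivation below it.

1,0,2,5,4,8,7

step 1: discover 1; path=1; order=1
step 2: discover 0; path=1>0; order=1,0
step 3: discover 2; path=1>0>2; order=1,0,2
step 4: discover 5; path=1>0>2>5; order=1,0,2,5
step 5: discover 4; path=1>0>2>5>4; order=1,0,2,5,4
step 6: discover 8; path=1>0>2>8; order=1,0,2,5,4,8
step 7: discover 7; path=1>7; order=1,0,2,5,4,8,7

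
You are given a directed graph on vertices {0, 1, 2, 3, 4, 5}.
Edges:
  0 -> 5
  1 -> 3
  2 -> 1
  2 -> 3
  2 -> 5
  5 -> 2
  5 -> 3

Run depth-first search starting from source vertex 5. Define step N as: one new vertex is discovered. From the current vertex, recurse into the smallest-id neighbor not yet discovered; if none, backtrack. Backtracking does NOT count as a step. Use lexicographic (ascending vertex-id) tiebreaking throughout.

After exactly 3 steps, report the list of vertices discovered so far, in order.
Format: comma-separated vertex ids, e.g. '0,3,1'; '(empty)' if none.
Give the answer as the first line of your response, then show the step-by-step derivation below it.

5,2,1

step 1: discover 5; path=5; order=5
step 2: discover 2; path=5>2; order=5,2
step 3: discover 1; path=5>2>1; order=5,2,1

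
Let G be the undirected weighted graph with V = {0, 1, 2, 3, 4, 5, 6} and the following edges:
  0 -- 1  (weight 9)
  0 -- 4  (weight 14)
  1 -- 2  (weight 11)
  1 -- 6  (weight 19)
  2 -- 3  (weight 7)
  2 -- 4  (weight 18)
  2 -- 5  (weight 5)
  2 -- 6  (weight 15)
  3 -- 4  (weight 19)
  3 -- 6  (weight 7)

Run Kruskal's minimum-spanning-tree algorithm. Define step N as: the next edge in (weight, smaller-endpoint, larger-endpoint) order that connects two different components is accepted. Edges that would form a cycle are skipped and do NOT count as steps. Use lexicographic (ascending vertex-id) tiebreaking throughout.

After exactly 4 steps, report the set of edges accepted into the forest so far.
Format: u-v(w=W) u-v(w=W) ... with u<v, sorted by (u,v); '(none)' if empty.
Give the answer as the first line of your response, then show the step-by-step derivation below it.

0-1(w=9) 2-3(w=7) 2-5(w=5) 3-6(w=7)

step 1: add edge 2-5 (w=5); MST = {2-5(w=5)}
step 2: add edge 2-3 (w=7); MST = {2-3(w=7) 2-5(w=5)}
step 3: add edge 3-6 (w=7); MST = {2-3(w=7) 2-5(w=5) 3-6(w=7)}
step 4: add edge 0-1 (w=9); MST = {0-1(w=9) 2-3(w=7) 2-5(w=5) 3-6(w=7)}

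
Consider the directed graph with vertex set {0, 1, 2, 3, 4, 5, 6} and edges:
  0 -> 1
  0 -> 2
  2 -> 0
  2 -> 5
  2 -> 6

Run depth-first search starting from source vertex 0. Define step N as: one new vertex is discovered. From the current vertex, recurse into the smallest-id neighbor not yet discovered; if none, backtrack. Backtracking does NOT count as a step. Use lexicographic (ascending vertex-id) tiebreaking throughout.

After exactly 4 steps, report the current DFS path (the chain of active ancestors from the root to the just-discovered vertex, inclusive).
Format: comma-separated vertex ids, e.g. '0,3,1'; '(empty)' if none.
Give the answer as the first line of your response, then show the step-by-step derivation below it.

0,2,5

step 1: discover 0; path=0; order=0
step 2: discover 1; path=0>1; order=0,1
step 3: discover 2; path=0>2; order=0,1,2
step 4: discover 5; path=0>2>5; order=0,1,2,5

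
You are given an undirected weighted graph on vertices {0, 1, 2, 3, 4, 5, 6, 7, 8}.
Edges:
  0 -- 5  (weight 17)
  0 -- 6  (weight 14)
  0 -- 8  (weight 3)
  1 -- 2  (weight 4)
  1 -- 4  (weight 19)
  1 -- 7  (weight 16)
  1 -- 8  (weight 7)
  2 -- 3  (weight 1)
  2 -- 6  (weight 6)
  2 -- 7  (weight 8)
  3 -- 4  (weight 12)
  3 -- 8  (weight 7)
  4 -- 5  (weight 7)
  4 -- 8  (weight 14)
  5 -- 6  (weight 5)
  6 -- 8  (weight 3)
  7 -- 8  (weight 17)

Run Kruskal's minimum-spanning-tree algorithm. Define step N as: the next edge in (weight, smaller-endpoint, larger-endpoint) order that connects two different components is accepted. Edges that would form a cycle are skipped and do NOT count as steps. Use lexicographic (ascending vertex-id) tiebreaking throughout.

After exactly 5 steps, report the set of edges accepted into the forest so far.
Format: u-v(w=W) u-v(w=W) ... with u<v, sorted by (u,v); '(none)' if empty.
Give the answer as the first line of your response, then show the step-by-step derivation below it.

0-8(w=3) 1-2(w=4) 2-3(w=1) 5-6(w=5) 6-8(w=3)

step 1: add edge 2-3 (w=1); MST = {2-3(w=1)}
step 2: add edge 0-8 (w=3); MST = {0-8(w=3) 2-3(w=1)}
step 3: add edge 6-8 (w=3); MST = {0-8(w=3) 2-3(w=1) 6-8(w=3)}
step 4: add edge 1-2 (w=4); MST = {0-8(w=3) 1-2(w=4) 2-3(w=1) 6-8(w=3)}
step 5: add edge 5-6 (w=5); MST = {0-8(w=3) 1-2(w=4) 2-3(w=1) 5-6(w=5) 6-8(w=3)}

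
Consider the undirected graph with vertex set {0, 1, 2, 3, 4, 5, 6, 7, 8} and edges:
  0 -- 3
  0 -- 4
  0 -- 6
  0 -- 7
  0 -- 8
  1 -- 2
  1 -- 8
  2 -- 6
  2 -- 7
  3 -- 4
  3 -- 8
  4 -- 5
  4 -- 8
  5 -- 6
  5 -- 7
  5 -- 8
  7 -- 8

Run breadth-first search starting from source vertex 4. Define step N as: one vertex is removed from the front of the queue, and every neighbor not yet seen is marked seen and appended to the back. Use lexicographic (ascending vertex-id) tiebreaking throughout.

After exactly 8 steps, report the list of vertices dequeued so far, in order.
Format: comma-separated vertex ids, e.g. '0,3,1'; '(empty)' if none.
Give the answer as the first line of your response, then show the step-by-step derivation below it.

4,0,3,5,8,6,7,1

step 1: dequeue 4; queue=[0,3,5,8]; order=4
step 2: dequeue 0; queue=[3,5,8,6,7]; order=4,0
step 3: dequeue 3; queue=[5,8,6,7]; order=4,0,3
step 4: dequeue 5; queue=[8,6,7]; order=4,0,3,5
step 5: dequeue 8; queue=[6,7,1]; order=4,0,3,5,8
step 6: dequeue 6; queue=[7,1,2]; order=4,0,3,5,8,6
step 7: dequeue 7; queue=[1,2]; order=4,0,3,5,8,6,7
step 8: dequeue 1; queue=[2]; order=4,0,3,5,8,6,7,1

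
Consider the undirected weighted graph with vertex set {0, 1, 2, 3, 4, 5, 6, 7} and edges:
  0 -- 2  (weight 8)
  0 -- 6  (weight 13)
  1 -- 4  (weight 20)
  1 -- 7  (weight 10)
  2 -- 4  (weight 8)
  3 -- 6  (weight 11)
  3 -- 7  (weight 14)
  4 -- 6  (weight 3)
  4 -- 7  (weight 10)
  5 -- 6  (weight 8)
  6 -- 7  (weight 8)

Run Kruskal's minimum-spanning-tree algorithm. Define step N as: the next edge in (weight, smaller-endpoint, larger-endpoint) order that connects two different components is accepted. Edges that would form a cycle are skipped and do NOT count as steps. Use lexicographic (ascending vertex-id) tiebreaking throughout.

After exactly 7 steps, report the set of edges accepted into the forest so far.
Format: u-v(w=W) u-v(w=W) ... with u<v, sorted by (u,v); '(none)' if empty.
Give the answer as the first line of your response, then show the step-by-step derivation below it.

0-2(w=8) 1-7(w=10) 2-4(w=8) 3-6(w=11) 4-6(w=3) 5-6(w=8) 6-7(w=8)

step 1: add edge 4-6 (w=3); MST = {4-6(w=3)}
step 2: add edge 0-2 (w=8); MST = {0-2(w=8) 4-6(w=3)}
step 3: add edge 2-4 (w=8); MST = {0-2(w=8) 2-4(w=8) 4-6(w=3)}
step 4: add edge 5-6 (w=8); MST = {0-2(w=8) 2-4(w=8) 4-6(w=3) 5-6(w=8)}
step 5: add edge 6-7 (w=8); MST = {0-2(w=8) 2-4(w=8) 4-6(w=3) 5-6(w=8) 6-7(w=8)}
step 6: add edge 1-7 (w=10); MST = {0-2(w=8) 1-7(w=10) 2-4(w=8) 4-6(w=3) 5-6(w=8) 6-7(w=8)}
step 7: add edge 3-6 (w=11); MST = {0-2(w=8) 1-7(w=10) 2-4(w=8) 3-6(w=11) 4-6(w=3) 5-6(w=8) 6-7(w=8)}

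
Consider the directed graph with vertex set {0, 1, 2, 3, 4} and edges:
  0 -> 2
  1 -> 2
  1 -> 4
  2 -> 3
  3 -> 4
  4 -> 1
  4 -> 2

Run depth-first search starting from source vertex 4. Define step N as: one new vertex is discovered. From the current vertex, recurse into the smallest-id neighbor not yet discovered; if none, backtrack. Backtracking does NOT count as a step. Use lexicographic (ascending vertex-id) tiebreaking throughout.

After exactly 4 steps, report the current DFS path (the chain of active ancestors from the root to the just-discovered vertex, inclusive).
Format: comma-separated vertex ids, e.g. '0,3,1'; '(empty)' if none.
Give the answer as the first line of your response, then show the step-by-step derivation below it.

4,1,2,3

step 1: discover 4; path=4; order=4
step 2: discover 1; path=4>1; order=4,1
step 3: discover 2; path=4>1>2; order=4,1,2
step 4: discover 3; path=4>1>2>3; order=4,1,2,3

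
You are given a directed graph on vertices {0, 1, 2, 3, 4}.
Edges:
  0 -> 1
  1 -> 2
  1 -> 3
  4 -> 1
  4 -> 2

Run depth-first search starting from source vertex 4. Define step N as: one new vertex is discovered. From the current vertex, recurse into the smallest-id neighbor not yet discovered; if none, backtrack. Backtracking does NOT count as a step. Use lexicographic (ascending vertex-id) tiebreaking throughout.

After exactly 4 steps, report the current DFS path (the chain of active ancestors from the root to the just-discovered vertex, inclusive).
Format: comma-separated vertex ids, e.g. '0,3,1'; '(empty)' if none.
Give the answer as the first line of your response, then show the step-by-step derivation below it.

4,1,3

step 1: discover 4; path=4; order=4
step 2: discover 1; path=4>1; order=4,1
step 3: discover 2; path=4>1>2; order=4,1,2
step 4: discover 3; path=4>1>3; order=4,1,2,3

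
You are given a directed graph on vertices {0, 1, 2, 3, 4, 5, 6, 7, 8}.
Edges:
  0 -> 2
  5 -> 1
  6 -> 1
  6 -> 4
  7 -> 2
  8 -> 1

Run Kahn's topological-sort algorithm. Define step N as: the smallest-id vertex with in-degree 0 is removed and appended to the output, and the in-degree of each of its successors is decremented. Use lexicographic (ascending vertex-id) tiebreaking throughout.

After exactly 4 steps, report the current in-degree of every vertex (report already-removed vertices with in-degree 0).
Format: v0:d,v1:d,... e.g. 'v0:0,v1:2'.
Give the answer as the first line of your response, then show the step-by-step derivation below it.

v0:0,v1:1,v2:1,v3:0,v4:0,v5:0,v6:0,v7:0,v8:0

step 1: output 0; order=[0]; indeg=(0,3,1,0,1,0,0,0,0)
step 2: output 3; order=[0,3]; indeg=(0,3,1,0,1,0,0,0,0)
step 3: output 5; order=[0,3,5]; indeg=(0,2,1,0,1,0,0,0,0)
step 4: output 6; order=[0,3,5,6]; indeg=(0,1,1,0,0,0,0,0,0)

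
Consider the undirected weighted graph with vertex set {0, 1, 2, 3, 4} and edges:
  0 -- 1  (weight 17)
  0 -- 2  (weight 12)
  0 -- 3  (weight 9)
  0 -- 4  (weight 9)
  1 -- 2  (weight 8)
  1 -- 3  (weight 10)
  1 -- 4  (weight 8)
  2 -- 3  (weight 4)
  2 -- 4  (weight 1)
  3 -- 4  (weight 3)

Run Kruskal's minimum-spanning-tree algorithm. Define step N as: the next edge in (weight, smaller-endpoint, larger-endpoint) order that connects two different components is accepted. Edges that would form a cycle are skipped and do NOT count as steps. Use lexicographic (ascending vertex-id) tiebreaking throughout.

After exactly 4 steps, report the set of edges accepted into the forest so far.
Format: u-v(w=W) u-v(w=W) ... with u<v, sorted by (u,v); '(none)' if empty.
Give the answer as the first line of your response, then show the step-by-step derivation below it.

0-3(w=9) 1-2(w=8) 2-4(w=1) 3-4(w=3)

step 1: add edge 2-4 (w=1); MST = {2-4(w=1)}
step 2: add edge 3-4 (w=3); MST = {2-4(w=1) 3-4(w=3)}
step 3: add edge 1-2 (w=8); MST = {1-2(w=8) 2-4(w=1) 3-4(w=3)}
step 4: add edge 0-3 (w=9); MST = {0-3(w=9) 1-2(w=8) 2-4(w=1) 3-4(w=3)}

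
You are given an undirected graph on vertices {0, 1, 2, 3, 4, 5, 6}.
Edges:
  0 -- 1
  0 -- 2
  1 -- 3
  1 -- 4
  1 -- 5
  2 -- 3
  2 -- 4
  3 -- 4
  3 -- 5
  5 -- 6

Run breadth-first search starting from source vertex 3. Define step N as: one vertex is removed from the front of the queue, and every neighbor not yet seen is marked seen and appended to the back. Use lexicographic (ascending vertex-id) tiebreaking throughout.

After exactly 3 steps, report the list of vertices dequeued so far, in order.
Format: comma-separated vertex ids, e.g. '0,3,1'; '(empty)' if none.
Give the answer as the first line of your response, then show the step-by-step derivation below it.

3,1,2

step 1: dequeue 3; queue=[1,2,4,5]; order=3
step 2: dequeue 1; queue=[2,4,5,0]; order=3,1
step 3: dequeue 2; queue=[4,5,0]; order=3,1,2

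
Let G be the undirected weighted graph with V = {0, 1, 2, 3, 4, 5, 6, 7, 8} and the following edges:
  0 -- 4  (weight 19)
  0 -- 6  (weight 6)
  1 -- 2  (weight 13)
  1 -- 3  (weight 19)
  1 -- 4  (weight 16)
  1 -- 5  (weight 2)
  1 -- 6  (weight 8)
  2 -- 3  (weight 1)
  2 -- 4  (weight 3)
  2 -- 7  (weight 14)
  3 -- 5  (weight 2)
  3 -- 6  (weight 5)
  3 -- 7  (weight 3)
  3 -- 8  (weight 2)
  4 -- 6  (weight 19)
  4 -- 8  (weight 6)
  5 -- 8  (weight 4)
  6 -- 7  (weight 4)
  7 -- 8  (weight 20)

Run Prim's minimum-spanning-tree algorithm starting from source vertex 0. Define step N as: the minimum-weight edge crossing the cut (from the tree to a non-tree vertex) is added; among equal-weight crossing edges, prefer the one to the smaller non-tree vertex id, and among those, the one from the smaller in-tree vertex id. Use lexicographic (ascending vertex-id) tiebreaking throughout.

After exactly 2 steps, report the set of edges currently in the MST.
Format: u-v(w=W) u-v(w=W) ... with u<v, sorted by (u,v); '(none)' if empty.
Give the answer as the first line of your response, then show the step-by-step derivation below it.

0-6(w=6) 6-7(w=4)

step 1: add edge 0-6 (w=6); MST = {0-6(w=6)}
step 2: add edge 6-7 (w=4); MST = {0-6(w=6) 6-7(w=4)}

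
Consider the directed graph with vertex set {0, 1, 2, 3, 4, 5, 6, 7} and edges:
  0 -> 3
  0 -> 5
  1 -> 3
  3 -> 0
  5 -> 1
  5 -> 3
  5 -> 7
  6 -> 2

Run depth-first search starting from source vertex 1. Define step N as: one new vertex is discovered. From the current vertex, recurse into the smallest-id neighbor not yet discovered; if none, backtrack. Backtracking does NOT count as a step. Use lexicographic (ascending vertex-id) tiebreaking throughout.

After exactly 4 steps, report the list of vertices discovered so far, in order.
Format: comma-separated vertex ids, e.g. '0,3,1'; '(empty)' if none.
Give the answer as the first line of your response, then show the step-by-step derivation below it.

1,3,0,5

step 1: discover 1; path=1; order=1
step 2: discover 3; path=1>3; order=1,3
step 3: discover 0; path=1>3>0; order=1,3,0
step 4: discover 5; path=1>3>0>5; order=1,3,0,5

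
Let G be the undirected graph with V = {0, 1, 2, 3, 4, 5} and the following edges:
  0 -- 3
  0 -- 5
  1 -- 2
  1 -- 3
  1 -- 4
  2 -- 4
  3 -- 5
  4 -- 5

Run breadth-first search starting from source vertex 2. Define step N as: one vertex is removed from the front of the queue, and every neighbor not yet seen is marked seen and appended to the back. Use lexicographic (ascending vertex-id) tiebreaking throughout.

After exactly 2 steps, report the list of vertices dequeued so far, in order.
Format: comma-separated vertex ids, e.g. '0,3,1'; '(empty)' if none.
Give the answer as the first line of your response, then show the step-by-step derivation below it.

2,1

step 1: dequeue 2; queue=[1,4]; order=2
step 2: dequeue 1; queue=[4,3]; order=2,1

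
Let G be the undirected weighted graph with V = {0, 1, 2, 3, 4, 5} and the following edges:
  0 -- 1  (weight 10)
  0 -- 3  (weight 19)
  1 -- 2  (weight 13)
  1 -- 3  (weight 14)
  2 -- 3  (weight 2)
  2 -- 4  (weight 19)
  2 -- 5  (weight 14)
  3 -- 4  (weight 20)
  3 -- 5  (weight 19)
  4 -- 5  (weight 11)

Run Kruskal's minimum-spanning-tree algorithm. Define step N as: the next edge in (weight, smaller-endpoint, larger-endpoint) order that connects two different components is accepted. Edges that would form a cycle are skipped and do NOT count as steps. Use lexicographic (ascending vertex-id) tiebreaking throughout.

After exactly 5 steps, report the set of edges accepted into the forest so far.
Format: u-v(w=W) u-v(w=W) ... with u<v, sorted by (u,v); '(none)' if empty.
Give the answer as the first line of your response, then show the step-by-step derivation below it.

0-1(w=10) 1-2(w=13) 2-3(w=2) 2-5(w=14) 4-5(w=11)

step 1: add edge 2-3 (w=2); MST = {2-3(w=2)}
step 2: add edge 0-1 (w=10); MST = {0-1(w=10) 2-3(w=2)}
step 3: add edge 4-5 (w=11); MST = {0-1(w=10) 2-3(w=2) 4-5(w=11)}
step 4: add edge 1-2 (w=13); MST = {0-1(w=10) 1-2(w=13) 2-3(w=2) 4-5(w=11)}
step 5: add edge 2-5 (w=14); MST = {0-1(w=10) 1-2(w=13) 2-3(w=2) 2-5(w=14) 4-5(w=11)}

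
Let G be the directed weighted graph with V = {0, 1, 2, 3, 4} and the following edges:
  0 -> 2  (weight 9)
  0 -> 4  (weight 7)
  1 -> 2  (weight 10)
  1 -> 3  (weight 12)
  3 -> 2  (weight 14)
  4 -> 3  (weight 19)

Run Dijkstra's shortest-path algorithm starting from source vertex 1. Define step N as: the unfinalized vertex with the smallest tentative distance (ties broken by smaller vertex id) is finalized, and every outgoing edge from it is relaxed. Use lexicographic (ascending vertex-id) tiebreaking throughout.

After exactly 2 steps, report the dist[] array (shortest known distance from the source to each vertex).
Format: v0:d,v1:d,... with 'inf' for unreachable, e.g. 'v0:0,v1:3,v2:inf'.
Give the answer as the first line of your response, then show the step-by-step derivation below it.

v0:inf,v1:0,v2:10,v3:12,v4:inf

step 1: dist = v0:inf,v1:0,v2:10,v3:12,v4:inf
step 2: dist = v0:inf,v1:0,v2:10,v3:12,v4:inf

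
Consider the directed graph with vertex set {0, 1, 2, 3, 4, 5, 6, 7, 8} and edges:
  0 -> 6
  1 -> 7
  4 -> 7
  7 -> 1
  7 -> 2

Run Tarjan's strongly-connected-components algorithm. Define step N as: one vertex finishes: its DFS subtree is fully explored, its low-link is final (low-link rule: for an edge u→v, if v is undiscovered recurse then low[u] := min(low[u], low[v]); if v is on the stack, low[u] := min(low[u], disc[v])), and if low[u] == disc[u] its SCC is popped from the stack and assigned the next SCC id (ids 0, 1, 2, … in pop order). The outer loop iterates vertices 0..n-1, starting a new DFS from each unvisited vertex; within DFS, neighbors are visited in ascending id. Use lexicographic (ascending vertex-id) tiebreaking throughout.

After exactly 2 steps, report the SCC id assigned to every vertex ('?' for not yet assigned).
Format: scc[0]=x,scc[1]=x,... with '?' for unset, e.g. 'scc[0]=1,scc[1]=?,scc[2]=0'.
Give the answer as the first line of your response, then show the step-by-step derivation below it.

scc[0]=1,scc[1]=?,scc[2]=?,scc[3]=?,scc[4]=?,scc[5]=?,scc[6]=0,scc[7]=?,scc[8]=?

step 1: low=(low[0]=0,low[1]=?,low[2]=?,low[3]=?,low[4]=?,low[5]=?,low[6]=1,low[7]=?,low[8]=?); scc=(scc[0]=?,scc[1]=?,scc[2]=?,scc[3]=?,scc[4]=?,scc[5]=?,scc[6]=0,scc[7]=?,scc[8]=?)
step 2: low=(low[0]=0,low[1]=?,low[2]=?,low[3]=?,low[4]=?,low[5]=?,low[6]=1,low[7]=?,low[8]=?); scc=(scc[0]=1,scc[1]=?,scc[2]=?,scc[3]=?,scc[4]=?,scc[5]=?,scc[6]=0,scc[7]=?,scc[8]=?)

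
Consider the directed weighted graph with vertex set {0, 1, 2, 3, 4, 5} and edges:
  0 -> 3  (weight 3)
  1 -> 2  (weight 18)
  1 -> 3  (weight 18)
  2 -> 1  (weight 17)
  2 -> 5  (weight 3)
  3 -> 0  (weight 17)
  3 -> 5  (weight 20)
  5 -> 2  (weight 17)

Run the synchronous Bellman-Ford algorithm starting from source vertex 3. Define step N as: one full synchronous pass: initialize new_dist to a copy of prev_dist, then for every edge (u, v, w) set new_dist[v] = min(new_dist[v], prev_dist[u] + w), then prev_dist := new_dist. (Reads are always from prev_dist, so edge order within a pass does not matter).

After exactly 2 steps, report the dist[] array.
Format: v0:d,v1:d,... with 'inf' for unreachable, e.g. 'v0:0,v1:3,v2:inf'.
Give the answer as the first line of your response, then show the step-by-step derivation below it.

v0:17,v1:inf,v2:37,v3:0,v4:inf,v5:20

step 1: dist = v0:17,v1:inf,v2:inf,v3:0,v4:inf,v5:20
step 2: dist = v0:17,v1:inf,v2:37,v3:0,v4:inf,v5:20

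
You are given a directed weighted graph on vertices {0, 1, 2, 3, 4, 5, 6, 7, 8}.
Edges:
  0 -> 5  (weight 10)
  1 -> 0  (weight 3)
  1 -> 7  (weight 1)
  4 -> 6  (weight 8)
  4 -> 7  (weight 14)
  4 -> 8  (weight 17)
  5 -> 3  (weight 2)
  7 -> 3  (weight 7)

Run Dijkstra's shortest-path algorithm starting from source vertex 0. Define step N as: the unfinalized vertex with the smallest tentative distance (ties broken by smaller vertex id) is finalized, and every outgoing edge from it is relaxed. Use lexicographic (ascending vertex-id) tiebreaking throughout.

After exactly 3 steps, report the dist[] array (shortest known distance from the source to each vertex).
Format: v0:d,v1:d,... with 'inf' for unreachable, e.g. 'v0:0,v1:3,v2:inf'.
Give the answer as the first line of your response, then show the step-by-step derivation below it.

v0:0,v1:inf,v2:inf,v3:12,v4:inf,v5:10,v6:inf,v7:inf,v8:inf

step 1: dist = v0:0,v1:inf,v2:inf,v3:inf,v4:inf,v5:10,v6:inf,v7:inf,v8:inf
step 2: dist = v0:0,v1:inf,v2:inf,v3:12,v4:inf,v5:10,v6:inf,v7:inf,v8:inf
step 3: dist = v0:0,v1:inf,v2:inf,v3:12,v4:inf,v5:10,v6:inf,v7:inf,v8:inf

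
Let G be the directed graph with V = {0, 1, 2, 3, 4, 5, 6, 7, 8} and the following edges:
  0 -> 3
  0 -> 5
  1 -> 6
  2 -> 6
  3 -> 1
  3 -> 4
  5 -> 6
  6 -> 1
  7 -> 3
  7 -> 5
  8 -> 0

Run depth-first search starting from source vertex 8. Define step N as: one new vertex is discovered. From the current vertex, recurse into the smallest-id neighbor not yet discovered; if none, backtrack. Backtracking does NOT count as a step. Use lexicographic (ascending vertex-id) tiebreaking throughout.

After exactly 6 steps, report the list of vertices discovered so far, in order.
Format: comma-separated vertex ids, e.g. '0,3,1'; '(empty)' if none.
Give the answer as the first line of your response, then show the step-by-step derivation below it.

8,0,3,1,6,4

step 1: discover 8; path=8; order=8
step 2: discover 0; path=8>0; order=8,0
step 3: discover 3; path=8>0>3; order=8,0,3
step 4: discover 1; path=8>0>3>1; order=8,0,3,1
step 5: discover 6; path=8>0>3>1>6; order=8,0,3,1,6
step 6: discover 4; path=8>0>3>4; order=8,0,3,1,6,4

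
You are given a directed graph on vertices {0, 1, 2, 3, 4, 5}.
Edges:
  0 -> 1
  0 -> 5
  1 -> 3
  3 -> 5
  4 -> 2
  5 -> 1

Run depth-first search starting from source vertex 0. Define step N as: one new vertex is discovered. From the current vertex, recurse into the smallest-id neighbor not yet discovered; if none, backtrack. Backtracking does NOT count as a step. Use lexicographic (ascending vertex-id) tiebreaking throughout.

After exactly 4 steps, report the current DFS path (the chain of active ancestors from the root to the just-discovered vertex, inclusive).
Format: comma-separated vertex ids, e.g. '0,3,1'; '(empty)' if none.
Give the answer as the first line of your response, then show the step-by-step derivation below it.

0,1,3,5

step 1: discover 0; path=0; order=0
step 2: discover 1; path=0>1; order=0,1
step 3: discover 3; path=0>1>3; order=0,1,3
step 4: discover 5; path=0>1>3>5; order=0,1,3,5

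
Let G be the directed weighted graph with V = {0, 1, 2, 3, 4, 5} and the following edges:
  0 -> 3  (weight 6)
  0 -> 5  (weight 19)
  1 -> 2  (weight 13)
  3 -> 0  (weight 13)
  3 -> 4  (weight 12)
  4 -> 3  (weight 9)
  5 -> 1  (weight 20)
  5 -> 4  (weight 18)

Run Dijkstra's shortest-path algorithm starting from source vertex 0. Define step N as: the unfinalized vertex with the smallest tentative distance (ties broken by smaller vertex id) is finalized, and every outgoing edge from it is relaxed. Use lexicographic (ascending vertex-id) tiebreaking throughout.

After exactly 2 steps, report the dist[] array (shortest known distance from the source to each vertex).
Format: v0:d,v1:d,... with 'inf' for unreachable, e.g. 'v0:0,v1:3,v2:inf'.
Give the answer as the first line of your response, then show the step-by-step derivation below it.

v0:0,v1:inf,v2:inf,v3:6,v4:18,v5:19

step 1: dist = v0:0,v1:inf,v2:inf,v3:6,v4:inf,v5:19
step 2: dist = v0:0,v1:inf,v2:inf,v3:6,v4:18,v5:19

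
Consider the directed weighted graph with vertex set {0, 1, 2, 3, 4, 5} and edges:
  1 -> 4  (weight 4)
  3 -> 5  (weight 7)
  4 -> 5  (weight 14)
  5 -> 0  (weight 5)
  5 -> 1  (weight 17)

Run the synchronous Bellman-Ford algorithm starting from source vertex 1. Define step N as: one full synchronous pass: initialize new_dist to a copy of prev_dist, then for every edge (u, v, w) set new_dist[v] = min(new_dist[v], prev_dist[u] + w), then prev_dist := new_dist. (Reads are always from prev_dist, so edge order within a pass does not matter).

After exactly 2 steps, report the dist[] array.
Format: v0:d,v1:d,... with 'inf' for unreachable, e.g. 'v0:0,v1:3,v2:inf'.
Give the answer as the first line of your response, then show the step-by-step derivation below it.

v0:inf,v1:0,v2:inf,v3:inf,v4:4,v5:18

step 1: dist = v0:inf,v1:0,v2:inf,v3:inf,v4:4,v5:inf
step 2: dist = v0:inf,v1:0,v2:inf,v3:inf,v4:4,v5:18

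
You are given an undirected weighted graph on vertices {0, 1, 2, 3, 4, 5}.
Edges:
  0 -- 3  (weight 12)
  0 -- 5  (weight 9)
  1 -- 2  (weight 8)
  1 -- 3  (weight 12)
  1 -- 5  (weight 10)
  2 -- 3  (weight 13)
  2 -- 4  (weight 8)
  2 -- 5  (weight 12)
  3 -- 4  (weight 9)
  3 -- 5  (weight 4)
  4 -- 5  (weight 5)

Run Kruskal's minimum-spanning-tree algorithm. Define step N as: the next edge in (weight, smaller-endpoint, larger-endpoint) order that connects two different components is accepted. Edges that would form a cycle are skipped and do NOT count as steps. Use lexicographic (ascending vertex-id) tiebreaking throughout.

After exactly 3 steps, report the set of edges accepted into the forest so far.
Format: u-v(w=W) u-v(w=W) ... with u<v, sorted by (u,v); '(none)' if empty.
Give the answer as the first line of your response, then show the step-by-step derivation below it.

1-2(w=8) 3-5(w=4) 4-5(w=5)

step 1: add edge 3-5 (w=4); MST = {3-5(w=4)}
step 2: add edge 4-5 (w=5); MST = {3-5(w=4) 4-5(w=5)}
step 3: add edge 1-2 (w=8); MST = {1-2(w=8) 3-5(w=4) 4-5(w=5)}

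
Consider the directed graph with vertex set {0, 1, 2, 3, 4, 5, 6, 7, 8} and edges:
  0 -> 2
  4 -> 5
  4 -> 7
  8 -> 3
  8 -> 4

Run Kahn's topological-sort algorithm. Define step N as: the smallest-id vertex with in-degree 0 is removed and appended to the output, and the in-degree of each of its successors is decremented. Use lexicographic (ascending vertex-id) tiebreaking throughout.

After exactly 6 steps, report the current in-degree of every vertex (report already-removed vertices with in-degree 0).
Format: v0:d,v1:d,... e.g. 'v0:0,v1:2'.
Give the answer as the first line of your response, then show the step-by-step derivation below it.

v0:0,v1:0,v2:0,v3:0,v4:0,v5:1,v6:0,v7:1,v8:0

step 1: output 0; order=[0]; indeg=(0,0,0,1,1,1,0,1,0)
step 2: output 1; order=[0,1]; indeg=(0,0,0,1,1,1,0,1,0)
step 3: output 2; order=[0,1,2]; indeg=(0,0,0,1,1,1,0,1,0)
step 4: output 6; order=[0,1,2,6]; indeg=(0,0,0,1,1,1,0,1,0)
step 5: output 8; order=[0,1,2,6,8]; indeg=(0,0,0,0,0,1,0,1,0)
step 6: output 3; order=[0,1,2,6,8,3]; indeg=(0,0,0,0,0,1,0,1,0)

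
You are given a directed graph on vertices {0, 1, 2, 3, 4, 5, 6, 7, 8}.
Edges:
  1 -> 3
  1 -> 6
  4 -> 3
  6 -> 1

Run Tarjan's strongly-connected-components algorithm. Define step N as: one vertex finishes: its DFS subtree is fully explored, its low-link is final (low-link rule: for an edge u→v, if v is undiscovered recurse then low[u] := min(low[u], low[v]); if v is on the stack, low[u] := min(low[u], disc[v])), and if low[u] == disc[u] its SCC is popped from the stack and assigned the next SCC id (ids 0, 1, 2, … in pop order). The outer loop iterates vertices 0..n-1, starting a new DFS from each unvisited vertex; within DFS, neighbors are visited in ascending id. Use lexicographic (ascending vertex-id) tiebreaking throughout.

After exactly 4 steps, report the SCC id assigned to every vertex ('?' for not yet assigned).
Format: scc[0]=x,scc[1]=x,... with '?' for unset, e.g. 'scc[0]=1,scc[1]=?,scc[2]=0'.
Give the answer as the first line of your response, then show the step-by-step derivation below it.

scc[0]=0,scc[1]=2,scc[2]=?,scc[3]=1,scc[4]=?,scc[5]=?,scc[6]=2,scc[7]=?,scc[8]=?

step 1: low=(low[0]=0,low[1]=?,low[2]=?,low[3]=?,low[4]=?,low[5]=?,low[6]=?,low[7]=?,low[8]=?); scc=(scc[0]=0,scc[1]=?,scc[2]=?,scc[3]=?,scc[4]=?,scc[5]=?,scc[6]=?,scc[7]=?,scc[8]=?)
step 2: low=(low[0]=0,low[1]=1,low[2]=?,low[3]=2,low[4]=?,low[5]=?,low[6]=?,low[7]=?,low[8]=?); scc=(scc[0]=0,scc[1]=?,scc[2]=?,scc[3]=1,scc[4]=?,scc[5]=?,scc[6]=?,scc[7]=?,scc[8]=?)
step 3: low=(low[0]=0,low[1]=1,low[2]=?,low[3]=2,low[4]=?,low[5]=?,low[6]=1,low[7]=?,low[8]=?); scc=(scc[0]=0,scc[1]=?,scc[2]=?,scc[3]=1,scc[4]=?,scc[5]=?,scc[6]=?,scc[7]=?,scc[8]=?)
step 4: low=(low[0]=0,low[1]=1,low[2]=?,low[3]=2,low[4]=?,low[5]=?,low[6]=1,low[7]=?,low[8]=?); scc=(scc[0]=0,scc[1]=2,scc[2]=?,scc[3]=1,scc[4]=?,scc[5]=?,scc[6]=2,scc[7]=?,scc[8]=?)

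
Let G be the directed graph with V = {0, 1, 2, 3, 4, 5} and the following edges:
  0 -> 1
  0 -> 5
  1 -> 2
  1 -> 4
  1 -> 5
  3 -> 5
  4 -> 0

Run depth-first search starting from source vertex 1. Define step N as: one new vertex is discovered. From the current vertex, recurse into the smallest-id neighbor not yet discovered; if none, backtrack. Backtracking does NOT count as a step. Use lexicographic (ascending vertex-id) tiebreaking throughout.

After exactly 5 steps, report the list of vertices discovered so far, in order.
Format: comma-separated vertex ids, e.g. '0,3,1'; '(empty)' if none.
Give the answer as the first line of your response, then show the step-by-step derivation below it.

1,2,4,0,5

step 1: discover 1; path=1; order=1
step 2: discover 2; path=1>2; order=1,2
step 3: discover 4; path=1>4; order=1,2,4
step 4: discover 0; path=1>4>0; order=1,2,4,0
step 5: discover 5; path=1>4>0>5; order=1,2,4,0,5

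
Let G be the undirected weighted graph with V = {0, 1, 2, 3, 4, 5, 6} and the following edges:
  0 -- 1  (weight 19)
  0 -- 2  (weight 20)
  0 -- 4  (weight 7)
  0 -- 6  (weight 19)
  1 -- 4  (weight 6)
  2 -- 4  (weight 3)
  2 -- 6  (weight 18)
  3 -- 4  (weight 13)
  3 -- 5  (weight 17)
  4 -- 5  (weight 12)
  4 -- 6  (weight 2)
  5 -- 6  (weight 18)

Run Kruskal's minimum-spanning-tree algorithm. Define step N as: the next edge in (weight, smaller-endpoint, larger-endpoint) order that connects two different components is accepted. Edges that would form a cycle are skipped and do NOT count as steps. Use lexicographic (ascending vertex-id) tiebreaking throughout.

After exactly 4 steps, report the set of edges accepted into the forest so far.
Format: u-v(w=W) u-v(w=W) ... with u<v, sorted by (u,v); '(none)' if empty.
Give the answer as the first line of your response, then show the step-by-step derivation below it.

0-4(w=7) 1-4(w=6) 2-4(w=3) 4-6(w=2)

step 1: add edge 4-6 (w=2); MST = {4-6(w=2)}
step 2: add edge 2-4 (w=3); MST = {2-4(w=3) 4-6(w=2)}
step 3: add edge 1-4 (w=6); MST = {1-4(w=6) 2-4(w=3) 4-6(w=2)}
step 4: add edge 0-4 (w=7); MST = {0-4(w=7) 1-4(w=6) 2-4(w=3) 4-6(w=2)}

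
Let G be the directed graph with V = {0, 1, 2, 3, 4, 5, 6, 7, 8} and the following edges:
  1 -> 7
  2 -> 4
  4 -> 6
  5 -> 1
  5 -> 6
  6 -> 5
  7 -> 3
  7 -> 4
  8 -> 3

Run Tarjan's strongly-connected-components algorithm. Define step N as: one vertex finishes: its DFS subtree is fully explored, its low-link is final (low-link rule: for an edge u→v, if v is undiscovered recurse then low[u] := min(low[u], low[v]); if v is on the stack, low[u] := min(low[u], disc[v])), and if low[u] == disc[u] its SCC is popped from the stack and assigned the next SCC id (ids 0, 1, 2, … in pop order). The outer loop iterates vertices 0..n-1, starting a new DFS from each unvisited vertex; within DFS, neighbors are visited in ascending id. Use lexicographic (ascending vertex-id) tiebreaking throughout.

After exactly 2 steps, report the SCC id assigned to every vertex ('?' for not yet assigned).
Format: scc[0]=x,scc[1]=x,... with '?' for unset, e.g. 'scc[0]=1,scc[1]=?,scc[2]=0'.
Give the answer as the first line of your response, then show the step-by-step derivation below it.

scc[0]=0,scc[1]=?,scc[2]=?,scc[3]=1,scc[4]=?,scc[5]=?,scc[6]=?,scc[7]=?,scc[8]=?

step 1: low=(low[0]=0,low[1]=?,low[2]=?,low[3]=?,low[4]=?,low[5]=?,low[6]=?,low[7]=?,low[8]=?); scc=(scc[0]=0,scc[1]=?,scc[2]=?,scc[3]=?,scc[4]=?,scc[5]=?,scc[6]=?,scc[7]=?,scc[8]=?)
step 2: low=(low[0]=0,low[1]=1,low[2]=?,low[3]=3,low[4]=?,low[5]=?,low[6]=?,low[7]=2,low[8]=?); scc=(scc[0]=0,scc[1]=?,scc[2]=?,scc[3]=1,scc[4]=?,scc[5]=?,scc[6]=?,scc[7]=?,scc[8]=?)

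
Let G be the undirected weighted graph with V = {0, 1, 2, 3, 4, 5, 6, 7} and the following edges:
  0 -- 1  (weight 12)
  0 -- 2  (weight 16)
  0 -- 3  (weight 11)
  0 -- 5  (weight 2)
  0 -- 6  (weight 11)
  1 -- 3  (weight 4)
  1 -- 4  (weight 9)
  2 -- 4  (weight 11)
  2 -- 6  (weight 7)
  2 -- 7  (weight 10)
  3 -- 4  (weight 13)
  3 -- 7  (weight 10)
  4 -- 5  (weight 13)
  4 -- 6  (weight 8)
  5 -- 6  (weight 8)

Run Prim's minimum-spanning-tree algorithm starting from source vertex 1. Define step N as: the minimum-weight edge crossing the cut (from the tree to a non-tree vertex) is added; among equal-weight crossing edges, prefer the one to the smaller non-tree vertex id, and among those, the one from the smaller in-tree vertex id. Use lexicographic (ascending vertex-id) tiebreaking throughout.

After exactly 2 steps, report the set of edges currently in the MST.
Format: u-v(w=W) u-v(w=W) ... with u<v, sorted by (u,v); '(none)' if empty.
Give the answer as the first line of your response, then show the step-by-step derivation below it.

1-3(w=4) 1-4(w=9)

step 1: add edge 1-3 (w=4); MST = {1-3(w=4)}
step 2: add edge 1-4 (w=9); MST = {1-3(w=4) 1-4(w=9)}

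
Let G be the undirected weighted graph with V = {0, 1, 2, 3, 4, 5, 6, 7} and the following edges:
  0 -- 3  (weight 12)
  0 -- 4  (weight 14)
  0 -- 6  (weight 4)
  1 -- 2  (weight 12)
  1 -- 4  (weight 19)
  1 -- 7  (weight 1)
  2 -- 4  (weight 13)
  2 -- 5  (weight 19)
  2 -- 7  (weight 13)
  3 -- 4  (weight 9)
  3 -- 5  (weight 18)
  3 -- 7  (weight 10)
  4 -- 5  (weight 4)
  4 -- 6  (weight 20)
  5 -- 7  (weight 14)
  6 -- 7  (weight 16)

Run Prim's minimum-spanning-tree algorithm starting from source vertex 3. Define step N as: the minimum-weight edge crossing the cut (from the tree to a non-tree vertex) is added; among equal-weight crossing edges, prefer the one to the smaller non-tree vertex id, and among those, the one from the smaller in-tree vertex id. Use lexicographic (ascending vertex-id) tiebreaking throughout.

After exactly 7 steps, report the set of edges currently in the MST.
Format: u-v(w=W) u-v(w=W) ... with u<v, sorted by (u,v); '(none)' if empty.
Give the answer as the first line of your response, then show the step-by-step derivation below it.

0-3(w=12) 0-6(w=4) 1-2(w=12) 1-7(w=1) 3-4(w=9) 3-7(w=10) 4-5(w=4)

step 1: add edge 3-4 (w=9); MST = {3-4(w=9)}
step 2: add edge 4-5 (w=4); MST = {3-4(w=9) 4-5(w=4)}
step 3: add edge 3-7 (w=10); MST = {3-4(w=9) 3-7(w=10) 4-5(w=4)}
step 4: add edge 1-7 (w=1); MST = {1-7(w=1) 3-4(w=9) 3-7(w=10) 4-5(w=4)}
step 5: add edge 0-3 (w=12); MST = {0-3(w=12) 1-7(w=1) 3-4(w=9) 3-7(w=10) 4-5(w=4)}
step 6: add edge 0-6 (w=4); MST = {0-3(w=12) 0-6(w=4) 1-7(w=1) 3-4(w=9) 3-7(w=10) 4-5(w=4)}
step 7: add edge 1-2 (w=12); MST = {0-3(w=12) 0-6(w=4) 1-2(w=12) 1-7(w=1) 3-4(w=9) 3-7(w=10) 4-5(w=4)}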